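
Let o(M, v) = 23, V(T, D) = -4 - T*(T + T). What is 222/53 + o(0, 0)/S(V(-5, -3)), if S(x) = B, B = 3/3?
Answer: 1441/53 ≈ 27.189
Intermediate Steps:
V(T, D) = -4 - 2*T² (V(T, D) = -4 - T*2*T = -4 - 2*T²)
B = 1 (B = 3*(⅓) = 1)
S(x) = 1
222/53 + o(0, 0)/S(V(-5, -3)) = 222/53 + 23/1 = 222*(1/53) + 23*1 = 222/53 + 23 = 1441/53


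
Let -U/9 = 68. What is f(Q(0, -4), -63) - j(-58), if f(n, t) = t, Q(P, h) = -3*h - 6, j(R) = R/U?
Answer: -19307/306 ≈ -63.095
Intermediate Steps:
U = -612 (U = -9*68 = -612)
j(R) = -R/612 (j(R) = R/(-612) = R*(-1/612) = -R/612)
Q(P, h) = -6 - 3*h
f(Q(0, -4), -63) - j(-58) = -63 - (-1)*(-58)/612 = -63 - 1*29/306 = -63 - 29/306 = -19307/306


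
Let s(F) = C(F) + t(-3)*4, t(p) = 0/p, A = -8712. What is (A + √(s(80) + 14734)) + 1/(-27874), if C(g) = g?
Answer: -242838289/27874 + 3*√1646 ≈ -8590.3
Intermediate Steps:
t(p) = 0
s(F) = F (s(F) = F + 0*4 = F + 0 = F)
(A + √(s(80) + 14734)) + 1/(-27874) = (-8712 + √(80 + 14734)) + 1/(-27874) = (-8712 + √14814) - 1/27874 = (-8712 + 3*√1646) - 1/27874 = -242838289/27874 + 3*√1646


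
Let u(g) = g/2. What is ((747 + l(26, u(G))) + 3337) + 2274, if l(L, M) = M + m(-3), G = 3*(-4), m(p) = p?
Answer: 6349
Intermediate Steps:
G = -12
u(g) = g/2 (u(g) = g*(½) = g/2)
l(L, M) = -3 + M (l(L, M) = M - 3 = -3 + M)
((747 + l(26, u(G))) + 3337) + 2274 = ((747 + (-3 + (½)*(-12))) + 3337) + 2274 = ((747 + (-3 - 6)) + 3337) + 2274 = ((747 - 9) + 3337) + 2274 = (738 + 3337) + 2274 = 4075 + 2274 = 6349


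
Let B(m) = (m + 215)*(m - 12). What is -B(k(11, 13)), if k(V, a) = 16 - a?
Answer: 1962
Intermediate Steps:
B(m) = (-12 + m)*(215 + m) (B(m) = (215 + m)*(-12 + m) = (-12 + m)*(215 + m))
-B(k(11, 13)) = -(-2580 + (16 - 1*13)² + 203*(16 - 1*13)) = -(-2580 + (16 - 13)² + 203*(16 - 13)) = -(-2580 + 3² + 203*3) = -(-2580 + 9 + 609) = -1*(-1962) = 1962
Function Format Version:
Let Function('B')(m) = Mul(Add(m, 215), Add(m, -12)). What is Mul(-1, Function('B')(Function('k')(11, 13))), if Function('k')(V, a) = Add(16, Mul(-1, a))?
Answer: 1962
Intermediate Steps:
Function('B')(m) = Mul(Add(-12, m), Add(215, m)) (Function('B')(m) = Mul(Add(215, m), Add(-12, m)) = Mul(Add(-12, m), Add(215, m)))
Mul(-1, Function('B')(Function('k')(11, 13))) = Mul(-1, Add(-2580, Pow(Add(16, Mul(-1, 13)), 2), Mul(203, Add(16, Mul(-1, 13))))) = Mul(-1, Add(-2580, Pow(Add(16, -13), 2), Mul(203, Add(16, -13)))) = Mul(-1, Add(-2580, Pow(3, 2), Mul(203, 3))) = Mul(-1, Add(-2580, 9, 609)) = Mul(-1, -1962) = 1962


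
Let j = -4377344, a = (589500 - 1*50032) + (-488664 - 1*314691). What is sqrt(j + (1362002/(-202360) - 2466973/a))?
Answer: 9*I*sqrt(9631429489565904067378955)/13350043330 ≈ 2092.2*I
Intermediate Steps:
a = -263887 (a = (589500 - 50032) + (-488664 - 314691) = 539468 - 803355 = -263887)
sqrt(j + (1362002/(-202360) - 2466973/a)) = sqrt(-4377344 + (1362002/(-202360) - 2466973/(-263887))) = sqrt(-4377344 + (1362002*(-1/202360) - 2466973*(-1/263887))) = sqrt(-4377344 + (-681001/101180 + 2466973/263887)) = sqrt(-4377344 + 69901017253/26700086660) = sqrt(-116875394239613787/26700086660) = 9*I*sqrt(9631429489565904067378955)/13350043330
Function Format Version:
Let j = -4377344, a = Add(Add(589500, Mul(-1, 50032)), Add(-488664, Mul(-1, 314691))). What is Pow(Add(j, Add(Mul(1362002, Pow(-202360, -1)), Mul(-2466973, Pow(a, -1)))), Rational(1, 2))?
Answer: Mul(Rational(9, 13350043330), I, Pow(9631429489565904067378955, Rational(1, 2))) ≈ Mul(2092.2, I)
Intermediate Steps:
a = -263887 (a = Add(Add(589500, -50032), Add(-488664, -314691)) = Add(539468, -803355) = -263887)
Pow(Add(j, Add(Mul(1362002, Pow(-202360, -1)), Mul(-2466973, Pow(a, -1)))), Rational(1, 2)) = Pow(Add(-4377344, Add(Mul(1362002, Pow(-202360, -1)), Mul(-2466973, Pow(-263887, -1)))), Rational(1, 2)) = Pow(Add(-4377344, Add(Mul(1362002, Rational(-1, 202360)), Mul(-2466973, Rational(-1, 263887)))), Rational(1, 2)) = Pow(Add(-4377344, Add(Rational(-681001, 101180), Rational(2466973, 263887))), Rational(1, 2)) = Pow(Add(-4377344, Rational(69901017253, 26700086660)), Rational(1, 2)) = Pow(Rational(-116875394239613787, 26700086660), Rational(1, 2)) = Mul(Rational(9, 13350043330), I, Pow(9631429489565904067378955, Rational(1, 2)))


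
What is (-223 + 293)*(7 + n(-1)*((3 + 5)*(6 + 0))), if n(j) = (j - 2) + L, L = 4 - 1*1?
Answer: 490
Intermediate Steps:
L = 3 (L = 4 - 1 = 3)
n(j) = 1 + j (n(j) = (j - 2) + 3 = (-2 + j) + 3 = 1 + j)
(-223 + 293)*(7 + n(-1)*((3 + 5)*(6 + 0))) = (-223 + 293)*(7 + (1 - 1)*((3 + 5)*(6 + 0))) = 70*(7 + 0*(8*6)) = 70*(7 + 0*48) = 70*(7 + 0) = 70*7 = 490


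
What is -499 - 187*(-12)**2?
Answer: -27427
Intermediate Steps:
-499 - 187*(-12)**2 = -499 - 187*144 = -499 - 26928 = -27427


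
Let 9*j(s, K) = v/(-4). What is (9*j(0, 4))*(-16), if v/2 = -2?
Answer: -16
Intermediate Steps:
v = -4 (v = 2*(-2) = -4)
j(s, K) = ⅑ (j(s, K) = (-4/(-4))/9 = (-4*(-¼))/9 = (⅑)*1 = ⅑)
(9*j(0, 4))*(-16) = (9*(⅑))*(-16) = 1*(-16) = -16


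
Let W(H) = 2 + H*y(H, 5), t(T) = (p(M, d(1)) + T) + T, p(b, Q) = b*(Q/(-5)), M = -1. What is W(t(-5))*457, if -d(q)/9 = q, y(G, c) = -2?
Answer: 58496/5 ≈ 11699.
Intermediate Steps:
d(q) = -9*q
p(b, Q) = -Q*b/5 (p(b, Q) = b*(Q*(-⅕)) = b*(-Q/5) = -Q*b/5)
t(T) = -9/5 + 2*T (t(T) = (-⅕*(-9*1)*(-1) + T) + T = (-⅕*(-9)*(-1) + T) + T = (-9/5 + T) + T = -9/5 + 2*T)
W(H) = 2 - 2*H (W(H) = 2 + H*(-2) = 2 - 2*H)
W(t(-5))*457 = (2 - 2*(-9/5 + 2*(-5)))*457 = (2 - 2*(-9/5 - 10))*457 = (2 - 2*(-59/5))*457 = (2 + 118/5)*457 = (128/5)*457 = 58496/5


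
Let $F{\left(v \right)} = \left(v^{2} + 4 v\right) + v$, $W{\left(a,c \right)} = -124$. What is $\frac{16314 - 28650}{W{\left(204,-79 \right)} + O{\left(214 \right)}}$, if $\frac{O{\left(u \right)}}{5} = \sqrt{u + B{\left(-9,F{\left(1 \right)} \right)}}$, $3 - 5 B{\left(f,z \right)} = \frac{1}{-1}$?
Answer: $\frac{764832}{5003} + \frac{6168 \sqrt{5370}}{5003} \approx 243.22$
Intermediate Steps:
$F{\left(v \right)} = v^{2} + 5 v$
$B{\left(f,z \right)} = \frac{4}{5}$ ($B{\left(f,z \right)} = \frac{3}{5} - \frac{1}{5 \left(-1\right)} = \frac{3}{5} - - \frac{1}{5} = \frac{3}{5} + \frac{1}{5} = \frac{4}{5}$)
$O{\left(u \right)} = 5 \sqrt{\frac{4}{5} + u}$ ($O{\left(u \right)} = 5 \sqrt{u + \frac{4}{5}} = 5 \sqrt{\frac{4}{5} + u}$)
$\frac{16314 - 28650}{W{\left(204,-79 \right)} + O{\left(214 \right)}} = \frac{16314 - 28650}{-124 + \sqrt{20 + 25 \cdot 214}} = - \frac{12336}{-124 + \sqrt{20 + 5350}} = - \frac{12336}{-124 + \sqrt{5370}}$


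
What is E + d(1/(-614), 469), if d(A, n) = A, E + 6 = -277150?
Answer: -170173785/614 ≈ -2.7716e+5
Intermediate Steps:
E = -277156 (E = -6 - 277150 = -277156)
E + d(1/(-614), 469) = -277156 + 1/(-614) = -277156 - 1/614 = -170173785/614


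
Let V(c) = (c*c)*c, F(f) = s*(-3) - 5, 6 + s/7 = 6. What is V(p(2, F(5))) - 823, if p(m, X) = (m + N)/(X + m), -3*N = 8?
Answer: -599959/729 ≈ -822.99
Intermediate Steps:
N = -8/3 (N = -1/3*8 = -8/3 ≈ -2.6667)
s = 0 (s = -42 + 7*6 = -42 + 42 = 0)
F(f) = -5 (F(f) = 0*(-3) - 5 = 0 - 5 = -5)
p(m, X) = (-8/3 + m)/(X + m) (p(m, X) = (m - 8/3)/(X + m) = (-8/3 + m)/(X + m))
V(c) = c**3 (V(c) = c**2*c = c**3)
V(p(2, F(5))) - 823 = ((-8/3 + 2)/(-5 + 2))**3 - 823 = (-2/3/(-3))**3 - 823 = (-1/3*(-2/3))**3 - 823 = (2/9)**3 - 823 = 8/729 - 823 = -599959/729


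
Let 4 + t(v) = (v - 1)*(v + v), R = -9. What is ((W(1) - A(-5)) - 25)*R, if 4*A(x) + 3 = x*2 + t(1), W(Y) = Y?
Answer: 711/4 ≈ 177.75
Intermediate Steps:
t(v) = -4 + 2*v*(-1 + v) (t(v) = -4 + (v - 1)*(v + v) = -4 + (-1 + v)*(2*v) = -4 + 2*v*(-1 + v))
A(x) = -7/4 + x/2 (A(x) = -¾ + (x*2 + (-4 - 2*1 + 2*1²))/4 = -¾ + (2*x + (-4 - 2 + 2*1))/4 = -¾ + (2*x + (-4 - 2 + 2))/4 = -¾ + (2*x - 4)/4 = -¾ + (-4 + 2*x)/4 = -¾ + (-1 + x/2) = -7/4 + x/2)
((W(1) - A(-5)) - 25)*R = ((1 - (-7/4 + (½)*(-5))) - 25)*(-9) = ((1 - (-7/4 - 5/2)) - 25)*(-9) = ((1 - 1*(-17/4)) - 25)*(-9) = ((1 + 17/4) - 25)*(-9) = (21/4 - 25)*(-9) = -79/4*(-9) = 711/4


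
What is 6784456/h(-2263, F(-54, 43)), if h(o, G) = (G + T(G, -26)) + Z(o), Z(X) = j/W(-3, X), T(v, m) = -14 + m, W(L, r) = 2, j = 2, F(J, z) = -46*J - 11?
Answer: 3392228/1217 ≈ 2787.4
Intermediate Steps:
F(J, z) = -11 - 46*J
Z(X) = 1 (Z(X) = 2/2 = 2*(½) = 1)
h(o, G) = -39 + G (h(o, G) = (G + (-14 - 26)) + 1 = (G - 40) + 1 = (-40 + G) + 1 = -39 + G)
6784456/h(-2263, F(-54, 43)) = 6784456/(-39 + (-11 - 46*(-54))) = 6784456/(-39 + (-11 + 2484)) = 6784456/(-39 + 2473) = 6784456/2434 = 6784456*(1/2434) = 3392228/1217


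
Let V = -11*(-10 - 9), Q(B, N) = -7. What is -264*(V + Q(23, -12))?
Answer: -53328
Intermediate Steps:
V = 209 (V = -11*(-19) = 209)
-264*(V + Q(23, -12)) = -264*(209 - 7) = -264*202 = -53328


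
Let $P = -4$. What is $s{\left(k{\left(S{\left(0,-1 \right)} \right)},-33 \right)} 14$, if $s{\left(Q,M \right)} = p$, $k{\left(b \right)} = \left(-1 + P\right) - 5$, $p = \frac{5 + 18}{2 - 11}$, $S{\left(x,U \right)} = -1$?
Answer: $- \frac{322}{9} \approx -35.778$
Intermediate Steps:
$p = - \frac{23}{9}$ ($p = \frac{23}{-9} = 23 \left(- \frac{1}{9}\right) = - \frac{23}{9} \approx -2.5556$)
$k{\left(b \right)} = -10$ ($k{\left(b \right)} = \left(-1 - 4\right) - 5 = -5 - 5 = -10$)
$s{\left(Q,M \right)} = - \frac{23}{9}$
$s{\left(k{\left(S{\left(0,-1 \right)} \right)},-33 \right)} 14 = \left(- \frac{23}{9}\right) 14 = - \frac{322}{9}$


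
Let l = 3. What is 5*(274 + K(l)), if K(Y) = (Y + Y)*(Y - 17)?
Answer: 950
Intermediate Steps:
K(Y) = 2*Y*(-17 + Y) (K(Y) = (2*Y)*(-17 + Y) = 2*Y*(-17 + Y))
5*(274 + K(l)) = 5*(274 + 2*3*(-17 + 3)) = 5*(274 + 2*3*(-14)) = 5*(274 - 84) = 5*190 = 950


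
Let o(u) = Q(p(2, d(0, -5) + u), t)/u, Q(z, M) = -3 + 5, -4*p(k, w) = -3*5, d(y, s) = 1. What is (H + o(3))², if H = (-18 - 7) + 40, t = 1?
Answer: 2209/9 ≈ 245.44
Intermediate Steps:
p(k, w) = 15/4 (p(k, w) = -(-3)*5/4 = -¼*(-15) = 15/4)
H = 15 (H = -25 + 40 = 15)
Q(z, M) = 2
o(u) = 2/u
(H + o(3))² = (15 + 2/3)² = (15 + 2*(⅓))² = (15 + ⅔)² = (47/3)² = 2209/9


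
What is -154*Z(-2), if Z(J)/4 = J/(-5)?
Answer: -1232/5 ≈ -246.40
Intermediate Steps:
Z(J) = -4*J/5 (Z(J) = 4*(J/(-5)) = 4*(J*(-1/5)) = 4*(-J/5) = -4*J/5)
-154*Z(-2) = -(-616)*(-2)/5 = -154*8/5 = -1232/5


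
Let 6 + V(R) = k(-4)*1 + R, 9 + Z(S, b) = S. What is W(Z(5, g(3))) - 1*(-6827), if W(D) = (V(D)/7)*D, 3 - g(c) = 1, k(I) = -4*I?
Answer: 47765/7 ≈ 6823.6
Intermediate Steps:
g(c) = 2 (g(c) = 3 - 1*1 = 3 - 1 = 2)
Z(S, b) = -9 + S
V(R) = 10 + R (V(R) = -6 + (-4*(-4)*1 + R) = -6 + (16*1 + R) = -6 + (16 + R) = 10 + R)
W(D) = D*(10/7 + D/7) (W(D) = ((10 + D)/7)*D = (10/7 + D/7)*D = D*(10/7 + D/7))
W(Z(5, g(3))) - 1*(-6827) = (-9 + 5)*(10 + (-9 + 5))/7 - 1*(-6827) = (1/7)*(-4)*(10 - 4) + 6827 = (1/7)*(-4)*6 + 6827 = -24/7 + 6827 = 47765/7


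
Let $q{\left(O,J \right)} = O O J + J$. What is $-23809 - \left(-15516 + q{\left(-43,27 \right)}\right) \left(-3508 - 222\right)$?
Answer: $128415011$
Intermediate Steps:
$q{\left(O,J \right)} = J + J O^{2}$ ($q{\left(O,J \right)} = O^{2} J + J = J O^{2} + J = J + J O^{2}$)
$-23809 - \left(-15516 + q{\left(-43,27 \right)}\right) \left(-3508 - 222\right) = -23809 - \left(-15516 + 27 \left(1 + \left(-43\right)^{2}\right)\right) \left(-3508 - 222\right) = -23809 - \left(-15516 + 27 \left(1 + 1849\right)\right) \left(-3730\right) = -23809 - \left(-15516 + 27 \cdot 1850\right) \left(-3730\right) = -23809 - \left(-15516 + 49950\right) \left(-3730\right) = -23809 - 34434 \left(-3730\right) = -23809 - -128438820 = -23809 + 128438820 = 128415011$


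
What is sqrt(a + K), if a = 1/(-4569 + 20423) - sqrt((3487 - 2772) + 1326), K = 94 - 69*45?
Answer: sqrt(-756812774622 - 251349316*sqrt(2041))/15854 ≈ 55.283*I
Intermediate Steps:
K = -3011 (K = 94 - 3105 = -3011)
a = 1/15854 - sqrt(2041) (a = 1/15854 - sqrt(715 + 1326) = 1/15854 - sqrt(2041) ≈ -45.177)
sqrt(a + K) = sqrt((1/15854 - sqrt(2041)) - 3011) = sqrt(-47736393/15854 - sqrt(2041))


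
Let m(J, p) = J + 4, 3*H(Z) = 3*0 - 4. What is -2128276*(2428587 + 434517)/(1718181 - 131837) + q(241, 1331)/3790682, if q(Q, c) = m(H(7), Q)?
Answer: -4330955250767719852/1127498558739 ≈ -3.8412e+6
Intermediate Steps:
H(Z) = -4/3 (H(Z) = (3*0 - 4)/3 = (0 - 4)/3 = (⅓)*(-4) = -4/3)
m(J, p) = 4 + J
q(Q, c) = 8/3 (q(Q, c) = 4 - 4/3 = 8/3)
-2128276*(2428587 + 434517)/(1718181 - 131837) + q(241, 1331)/3790682 = -2128276*(2428587 + 434517)/(1718181 - 131837) + (8/3)/3790682 = -2128276/(1586344/2863104) + (8/3)*(1/3790682) = -2128276/(1586344*(1/2863104)) + 4/5686023 = -2128276/198293/357888 + 4/5686023 = -2128276*357888/198293 + 4/5686023 = -761684441088/198293 + 4/5686023 = -4330955250767719852/1127498558739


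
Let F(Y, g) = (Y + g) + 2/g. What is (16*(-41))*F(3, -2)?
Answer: 0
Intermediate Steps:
F(Y, g) = Y + g + 2/g
(16*(-41))*F(3, -2) = (16*(-41))*(3 - 2 + 2/(-2)) = -656*(3 - 2 + 2*(-½)) = -656*(3 - 2 - 1) = -656*0 = 0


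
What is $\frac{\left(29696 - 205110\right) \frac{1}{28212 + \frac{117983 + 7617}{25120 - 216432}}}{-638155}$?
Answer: $\frac{1048712599}{107632190381135} \approx 9.7435 \cdot 10^{-6}$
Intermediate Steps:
$\frac{\left(29696 - 205110\right) \frac{1}{28212 + \frac{117983 + 7617}{25120 - 216432}}}{-638155} = - \frac{175414}{28212 + \frac{125600}{-191312}} \left(- \frac{1}{638155}\right) = - \frac{175414}{28212 + 125600 \left(- \frac{1}{191312}\right)} \left(- \frac{1}{638155}\right) = - \frac{175414}{28212 - \frac{7850}{11957}} \left(- \frac{1}{638155}\right) = - \frac{175414}{\frac{337323034}{11957}} \left(- \frac{1}{638155}\right) = \left(-175414\right) \frac{11957}{337323034} \left(- \frac{1}{638155}\right) = \left(- \frac{1048712599}{168661517}\right) \left(- \frac{1}{638155}\right) = \frac{1048712599}{107632190381135}$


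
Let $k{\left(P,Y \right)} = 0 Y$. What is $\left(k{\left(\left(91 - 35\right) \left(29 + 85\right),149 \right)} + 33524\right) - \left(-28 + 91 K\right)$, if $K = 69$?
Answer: $27273$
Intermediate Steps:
$k{\left(P,Y \right)} = 0$
$\left(k{\left(\left(91 - 35\right) \left(29 + 85\right),149 \right)} + 33524\right) - \left(-28 + 91 K\right) = \left(0 + 33524\right) + \left(28 - 6279\right) = 33524 + \left(28 - 6279\right) = 33524 - 6251 = 27273$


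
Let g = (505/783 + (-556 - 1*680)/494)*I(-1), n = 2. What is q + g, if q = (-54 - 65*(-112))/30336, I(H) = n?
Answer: -3398896537/977835456 ≈ -3.4759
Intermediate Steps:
I(H) = 2
q = 3613/15168 (q = (-54 + 7280)*(1/30336) = 7226*(1/30336) = 3613/15168 ≈ 0.23820)
g = -718318/193401 (g = (505/783 + (-556 - 1*680)/494)*2 = (505*(1/783) + (-556 - 680)*(1/494))*2 = (505/783 - 1236*1/494)*2 = (505/783 - 618/247)*2 = -359159/193401*2 = -718318/193401 ≈ -3.7141)
q + g = 3613/15168 - 718318/193401 = -3398896537/977835456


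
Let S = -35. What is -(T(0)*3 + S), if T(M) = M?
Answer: 35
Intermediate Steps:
-(T(0)*3 + S) = -(0*3 - 35) = -(0 - 35) = -1*(-35) = 35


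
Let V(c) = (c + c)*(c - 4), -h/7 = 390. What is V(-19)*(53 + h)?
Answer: -2339698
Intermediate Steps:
h = -2730 (h = -7*390 = -2730)
V(c) = 2*c*(-4 + c) (V(c) = (2*c)*(-4 + c) = 2*c*(-4 + c))
V(-19)*(53 + h) = (2*(-19)*(-4 - 19))*(53 - 2730) = (2*(-19)*(-23))*(-2677) = 874*(-2677) = -2339698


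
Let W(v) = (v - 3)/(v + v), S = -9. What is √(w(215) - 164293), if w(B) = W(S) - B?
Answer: I*√1480566/3 ≈ 405.6*I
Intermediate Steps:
W(v) = (-3 + v)/(2*v) (W(v) = (-3 + v)/((2*v)) = (-3 + v)*(1/(2*v)) = (-3 + v)/(2*v))
w(B) = ⅔ - B (w(B) = (½)*(-3 - 9)/(-9) - B = (½)*(-⅑)*(-12) - B = ⅔ - B)
√(w(215) - 164293) = √((⅔ - 1*215) - 164293) = √((⅔ - 215) - 164293) = √(-643/3 - 164293) = √(-493522/3) = I*√1480566/3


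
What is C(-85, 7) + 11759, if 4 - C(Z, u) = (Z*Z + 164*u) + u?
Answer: 3383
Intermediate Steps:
C(Z, u) = 4 - Z² - 165*u (C(Z, u) = 4 - ((Z*Z + 164*u) + u) = 4 - ((Z² + 164*u) + u) = 4 - (Z² + 165*u) = 4 + (-Z² - 165*u) = 4 - Z² - 165*u)
C(-85, 7) + 11759 = (4 - 1*(-85)² - 165*7) + 11759 = (4 - 1*7225 - 1155) + 11759 = (4 - 7225 - 1155) + 11759 = -8376 + 11759 = 3383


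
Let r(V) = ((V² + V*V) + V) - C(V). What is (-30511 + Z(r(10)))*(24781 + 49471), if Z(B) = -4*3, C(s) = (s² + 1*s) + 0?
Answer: -2266393796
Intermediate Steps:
C(s) = s + s² (C(s) = (s² + s) + 0 = (s + s²) + 0 = s + s²)
r(V) = V + 2*V² - V*(1 + V) (r(V) = ((V² + V*V) + V) - V*(1 + V) = ((V² + V²) + V) - V*(1 + V) = (2*V² + V) - V*(1 + V) = (V + 2*V²) - V*(1 + V) = V + 2*V² - V*(1 + V))
Z(B) = -12
(-30511 + Z(r(10)))*(24781 + 49471) = (-30511 - 12)*(24781 + 49471) = -30523*74252 = -2266393796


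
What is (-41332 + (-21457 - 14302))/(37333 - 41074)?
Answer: 25697/1247 ≈ 20.607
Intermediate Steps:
(-41332 + (-21457 - 14302))/(37333 - 41074) = (-41332 - 35759)/(-3741) = -77091*(-1/3741) = 25697/1247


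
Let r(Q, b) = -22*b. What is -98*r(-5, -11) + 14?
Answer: -23702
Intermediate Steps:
-98*r(-5, -11) + 14 = -(-2156)*(-11) + 14 = -98*242 + 14 = -23716 + 14 = -23702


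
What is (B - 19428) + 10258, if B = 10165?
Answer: 995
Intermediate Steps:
(B - 19428) + 10258 = (10165 - 19428) + 10258 = -9263 + 10258 = 995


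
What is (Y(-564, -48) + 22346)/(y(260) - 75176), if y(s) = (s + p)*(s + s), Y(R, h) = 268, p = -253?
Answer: -11307/35768 ≈ -0.31612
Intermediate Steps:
y(s) = 2*s*(-253 + s) (y(s) = (s - 253)*(s + s) = (-253 + s)*(2*s) = 2*s*(-253 + s))
(Y(-564, -48) + 22346)/(y(260) - 75176) = (268 + 22346)/(2*260*(-253 + 260) - 75176) = 22614/(2*260*7 - 75176) = 22614/(3640 - 75176) = 22614/(-71536) = 22614*(-1/71536) = -11307/35768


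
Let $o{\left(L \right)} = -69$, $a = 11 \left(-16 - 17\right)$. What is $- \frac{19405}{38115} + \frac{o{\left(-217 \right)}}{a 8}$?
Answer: $- \frac{29599}{60984} \approx -0.48536$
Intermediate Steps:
$a = -363$ ($a = 11 \left(-33\right) = -363$)
$- \frac{19405}{38115} + \frac{o{\left(-217 \right)}}{a 8} = - \frac{19405}{38115} - \frac{69}{\left(-363\right) 8} = \left(-19405\right) \frac{1}{38115} - \frac{69}{-2904} = - \frac{3881}{7623} - - \frac{23}{968} = - \frac{3881}{7623} + \frac{23}{968} = - \frac{29599}{60984}$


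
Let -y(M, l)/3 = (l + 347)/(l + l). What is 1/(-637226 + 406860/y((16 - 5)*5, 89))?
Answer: -109/75492724 ≈ -1.4438e-6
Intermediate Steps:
y(M, l) = -3*(347 + l)/(2*l) (y(M, l) = -3*(l + 347)/(l + l) = -3*(347 + l)/(2*l))
1/(-637226 + 406860/y((16 - 5)*5, 89)) = 1/(-637226 + 406860/(((3/2)*(-347 - 1*89)/89))) = 1/(-637226 + 406860/(((3/2)*(1/89)*(-347 - 89)))) = 1/(-637226 + 406860/(((3/2)*(1/89)*(-436)))) = 1/(-637226 + 406860/(-654/89)) = 1/(-637226 + 406860*(-89/654)) = 1/(-637226 - 6035090/109) = 1/(-75492724/109) = -109/75492724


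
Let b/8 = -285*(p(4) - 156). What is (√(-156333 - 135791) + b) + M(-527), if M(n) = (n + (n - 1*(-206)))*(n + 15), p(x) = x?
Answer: 780736 + 2*I*√73031 ≈ 7.8074e+5 + 540.49*I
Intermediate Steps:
M(n) = (15 + n)*(206 + 2*n) (M(n) = (n + (n + 206))*(15 + n) = (n + (206 + n))*(15 + n) = (206 + 2*n)*(15 + n) = (15 + n)*(206 + 2*n))
b = 346560 (b = 8*(-285*(4 - 156)) = 8*(-285*(-152)) = 8*43320 = 346560)
(√(-156333 - 135791) + b) + M(-527) = (√(-156333 - 135791) + 346560) + (3090 + 2*(-527)² + 236*(-527)) = (√(-292124) + 346560) + (3090 + 2*277729 - 124372) = (2*I*√73031 + 346560) + (3090 + 555458 - 124372) = (346560 + 2*I*√73031) + 434176 = 780736 + 2*I*√73031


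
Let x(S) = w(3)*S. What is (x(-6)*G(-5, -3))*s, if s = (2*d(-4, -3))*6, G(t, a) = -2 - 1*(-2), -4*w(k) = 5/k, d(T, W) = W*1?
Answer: 0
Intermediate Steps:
d(T, W) = W
w(k) = -5/(4*k)
x(S) = -5*S/12 (x(S) = (-5/4/3)*S = (-5/4*⅓)*S = -5*S/12)
G(t, a) = 0 (G(t, a) = -2 + 2 = 0)
s = -36 (s = (2*(-3))*6 = -6*6 = -36)
(x(-6)*G(-5, -3))*s = (-5/12*(-6)*0)*(-36) = ((5/2)*0)*(-36) = 0*(-36) = 0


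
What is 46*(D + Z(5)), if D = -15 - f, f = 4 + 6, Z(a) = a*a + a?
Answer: 230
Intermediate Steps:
Z(a) = a + a² (Z(a) = a² + a = a + a²)
f = 10
D = -25 (D = -15 - 1*10 = -15 - 10 = -25)
46*(D + Z(5)) = 46*(-25 + 5*(1 + 5)) = 46*(-25 + 5*6) = 46*(-25 + 30) = 46*5 = 230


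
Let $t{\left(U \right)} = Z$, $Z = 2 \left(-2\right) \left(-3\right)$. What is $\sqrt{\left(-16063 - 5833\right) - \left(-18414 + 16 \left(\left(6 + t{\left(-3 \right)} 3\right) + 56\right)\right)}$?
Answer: $5 i \sqrt{202} \approx 71.063 i$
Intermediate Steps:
$Z = 12$ ($Z = \left(-4\right) \left(-3\right) = 12$)
$t{\left(U \right)} = 12$
$\sqrt{\left(-16063 - 5833\right) - \left(-18414 + 16 \left(\left(6 + t{\left(-3 \right)} 3\right) + 56\right)\right)} = \sqrt{\left(-16063 - 5833\right) + \left(\left(9612 + 8802\right) - 16 \left(\left(6 + 12 \cdot 3\right) + 56\right)\right)} = \sqrt{-21896 + \left(18414 - 16 \left(\left(6 + 36\right) + 56\right)\right)} = \sqrt{-21896 + \left(18414 - 16 \left(42 + 56\right)\right)} = \sqrt{-21896 + \left(18414 - 1568\right)} = \sqrt{-21896 + 16846} = \sqrt{-5050} = 5 i \sqrt{202}$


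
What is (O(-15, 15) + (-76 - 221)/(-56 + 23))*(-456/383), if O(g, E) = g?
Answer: 2736/383 ≈ 7.1436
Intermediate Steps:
(O(-15, 15) + (-76 - 221)/(-56 + 23))*(-456/383) = (-15 + (-76 - 221)/(-56 + 23))*(-456/383) = (-15 - 297/(-33))*(-456*1/383) = (-15 - 297*(-1/33))*(-456/383) = (-15 + 9)*(-456/383) = -6*(-456/383) = 2736/383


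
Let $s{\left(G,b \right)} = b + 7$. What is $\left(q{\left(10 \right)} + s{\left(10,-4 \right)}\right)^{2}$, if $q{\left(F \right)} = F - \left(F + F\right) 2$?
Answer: $729$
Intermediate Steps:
$s{\left(G,b \right)} = 7 + b$
$q{\left(F \right)} = - 3 F$ ($q{\left(F \right)} = F - 2 F 2 = F - 4 F = - 3 F$)
$\left(q{\left(10 \right)} + s{\left(10,-4 \right)}\right)^{2} = \left(\left(-3\right) 10 + \left(7 - 4\right)\right)^{2} = \left(-30 + 3\right)^{2} = \left(-27\right)^{2} = 729$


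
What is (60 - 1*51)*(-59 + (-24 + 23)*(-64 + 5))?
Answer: 0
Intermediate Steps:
(60 - 1*51)*(-59 + (-24 + 23)*(-64 + 5)) = (60 - 51)*(-59 - 1*(-59)) = 9*(-59 + 59) = 9*0 = 0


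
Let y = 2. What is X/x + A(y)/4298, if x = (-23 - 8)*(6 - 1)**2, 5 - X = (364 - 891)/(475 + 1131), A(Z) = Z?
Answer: -17144343/2674752850 ≈ -0.0064097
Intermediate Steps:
X = 8557/1606 (X = 5 - (364 - 891)/(475 + 1131) = 5 - (-527)/1606 = 5 - 1*(-527/1606) = 5 + 527/1606 = 8557/1606 ≈ 5.3281)
x = -775 (x = -31*5**2 = -31*25 = -775)
X/x + A(y)/4298 = (8557/1606)/(-775) + 2/4298 = (8557/1606)*(-1/775) + 2*(1/4298) = -8557/1244650 + 1/2149 = -17144343/2674752850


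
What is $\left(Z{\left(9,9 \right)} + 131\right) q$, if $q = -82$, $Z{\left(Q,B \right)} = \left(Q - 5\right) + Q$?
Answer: $-11808$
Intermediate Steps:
$Z{\left(Q,B \right)} = -5 + 2 Q$ ($Z{\left(Q,B \right)} = \left(-5 + Q\right) + Q = -5 + 2 Q$)
$\left(Z{\left(9,9 \right)} + 131\right) q = \left(\left(-5 + 2 \cdot 9\right) + 131\right) \left(-82\right) = \left(\left(-5 + 18\right) + 131\right) \left(-82\right) = \left(13 + 131\right) \left(-82\right) = 144 \left(-82\right) = -11808$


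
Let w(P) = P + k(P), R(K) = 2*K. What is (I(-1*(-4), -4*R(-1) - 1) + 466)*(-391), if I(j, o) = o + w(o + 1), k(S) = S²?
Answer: -213095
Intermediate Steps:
w(P) = P + P²
I(j, o) = o + (1 + o)*(2 + o) (I(j, o) = o + (o + 1)*(1 + (o + 1)) = o + (1 + o)*(1 + (1 + o)) = o + (1 + o)*(2 + o))
(I(-1*(-4), -4*R(-1) - 1) + 466)*(-391) = ((2 + (-8*(-1) - 1)² + 4*(-8*(-1) - 1)) + 466)*(-391) = ((2 + (-4*(-2) - 1)² + 4*(-4*(-2) - 1)) + 466)*(-391) = ((2 + (8 - 1)² + 4*(8 - 1)) + 466)*(-391) = ((2 + 7² + 4*7) + 466)*(-391) = ((2 + 49 + 28) + 466)*(-391) = (79 + 466)*(-391) = 545*(-391) = -213095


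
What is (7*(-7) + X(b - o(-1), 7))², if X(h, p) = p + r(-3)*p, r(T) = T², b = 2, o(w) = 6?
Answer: 441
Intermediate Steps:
X(h, p) = 10*p (X(h, p) = p + (-3)²*p = p + 9*p = 10*p)
(7*(-7) + X(b - o(-1), 7))² = (7*(-7) + 10*7)² = (-49 + 70)² = 21² = 441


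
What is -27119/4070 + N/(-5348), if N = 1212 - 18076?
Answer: -19098983/5441590 ≈ -3.5098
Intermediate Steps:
N = -16864
-27119/4070 + N/(-5348) = -27119/4070 - 16864/(-5348) = -27119*1/4070 - 16864*(-1/5348) = -27119/4070 + 4216/1337 = -19098983/5441590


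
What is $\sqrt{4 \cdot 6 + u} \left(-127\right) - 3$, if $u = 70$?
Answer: $-3 - 127 \sqrt{94} \approx -1234.3$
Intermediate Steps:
$\sqrt{4 \cdot 6 + u} \left(-127\right) - 3 = \sqrt{4 \cdot 6 + 70} \left(-127\right) - 3 = \sqrt{24 + 70} \left(-127\right) - 3 = \sqrt{94} \left(-127\right) - 3 = - 127 \sqrt{94} - 3 = -3 - 127 \sqrt{94}$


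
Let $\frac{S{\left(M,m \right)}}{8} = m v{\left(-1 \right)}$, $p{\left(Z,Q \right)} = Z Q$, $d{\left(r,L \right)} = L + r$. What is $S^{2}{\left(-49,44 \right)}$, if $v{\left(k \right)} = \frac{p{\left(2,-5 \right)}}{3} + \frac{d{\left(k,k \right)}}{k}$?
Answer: $\frac{1982464}{9} \approx 2.2027 \cdot 10^{5}$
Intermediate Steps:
$p{\left(Z,Q \right)} = Q Z$
$v{\left(k \right)} = - \frac{4}{3}$ ($v{\left(k \right)} = \frac{\left(-5\right) 2}{3} + \frac{k + k}{k} = \left(-10\right) \frac{1}{3} + \frac{2 k}{k} = - \frac{10}{3} + 2 = - \frac{4}{3}$)
$S{\left(M,m \right)} = - \frac{32 m}{3}$ ($S{\left(M,m \right)} = 8 m \left(- \frac{4}{3}\right) = 8 \left(- \frac{4 m}{3}\right) = - \frac{32 m}{3}$)
$S^{2}{\left(-49,44 \right)} = \left(\left(- \frac{32}{3}\right) 44\right)^{2} = \left(- \frac{1408}{3}\right)^{2} = \frac{1982464}{9}$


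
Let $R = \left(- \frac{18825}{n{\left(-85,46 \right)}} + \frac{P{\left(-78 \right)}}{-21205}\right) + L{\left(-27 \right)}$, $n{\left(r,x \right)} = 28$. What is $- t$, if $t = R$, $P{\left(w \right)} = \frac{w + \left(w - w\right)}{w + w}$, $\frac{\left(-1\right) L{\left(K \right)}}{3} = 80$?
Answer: $\frac{541681739}{593740} \approx 912.32$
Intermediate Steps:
$L{\left(K \right)} = -240$ ($L{\left(K \right)} = \left(-3\right) 80 = -240$)
$P{\left(w \right)} = \frac{1}{2}$ ($P{\left(w \right)} = \frac{w + 0}{2 w} = w \frac{1}{2 w} = \frac{1}{2}$)
$R = - \frac{541681739}{593740}$ ($R = \left(- \frac{18825}{28} + \frac{1}{2 \left(-21205\right)}\right) - 240 = \left(\left(-18825\right) \frac{1}{28} + \frac{1}{2} \left(- \frac{1}{21205}\right)\right) - 240 = \left(- \frac{18825}{28} - \frac{1}{42410}\right) - 240 = - \frac{399184139}{593740} - 240 = - \frac{541681739}{593740} \approx -912.32$)
$t = - \frac{541681739}{593740} \approx -912.32$
$- t = \left(-1\right) \left(- \frac{541681739}{593740}\right) = \frac{541681739}{593740}$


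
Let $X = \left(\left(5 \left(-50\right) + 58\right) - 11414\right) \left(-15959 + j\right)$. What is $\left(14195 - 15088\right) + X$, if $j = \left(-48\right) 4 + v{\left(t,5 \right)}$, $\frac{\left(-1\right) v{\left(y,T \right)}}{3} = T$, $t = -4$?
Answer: $187621703$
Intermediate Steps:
$v{\left(y,T \right)} = - 3 T$
$j = -207$ ($j = \left(-48\right) 4 - 15 = -192 - 15 = -207$)
$X = 187622596$ ($X = \left(\left(5 \left(-50\right) + 58\right) - 11414\right) \left(-15959 - 207\right) = \left(\left(-250 + 58\right) - 11414\right) \left(-16166\right) = \left(-192 - 11414\right) \left(-16166\right) = \left(-11606\right) \left(-16166\right) = 187622596$)
$\left(14195 - 15088\right) + X = \left(14195 - 15088\right) + 187622596 = -893 + 187622596 = 187621703$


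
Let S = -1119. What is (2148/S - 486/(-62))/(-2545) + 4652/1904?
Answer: 34191993237/14007649460 ≈ 2.4410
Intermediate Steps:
(2148/S - 486/(-62))/(-2545) + 4652/1904 = (2148/(-1119) - 486/(-62))/(-2545) + 4652/1904 = (2148*(-1/1119) - 486*(-1/62))*(-1/2545) + 4652*(1/1904) = (-716/373 + 243/31)*(-1/2545) + 1163/476 = (68443/11563)*(-1/2545) + 1163/476 = -68443/29427835 + 1163/476 = 34191993237/14007649460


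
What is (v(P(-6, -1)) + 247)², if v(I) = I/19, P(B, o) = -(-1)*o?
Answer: 22014864/361 ≈ 60983.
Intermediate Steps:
P(B, o) = o
v(I) = I/19 (v(I) = I*(1/19) = I/19)
(v(P(-6, -1)) + 247)² = ((1/19)*(-1) + 247)² = (-1/19 + 247)² = (4692/19)² = 22014864/361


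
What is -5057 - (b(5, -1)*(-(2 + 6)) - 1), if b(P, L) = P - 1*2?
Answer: -5032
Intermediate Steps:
b(P, L) = -2 + P (b(P, L) = P - 2 = -2 + P)
-5057 - (b(5, -1)*(-(2 + 6)) - 1) = -5057 - ((-2 + 5)*(-(2 + 6)) - 1) = -5057 - (3*(-1*8) - 1) = -5057 - (3*(-8) - 1) = -5057 - (-24 - 1) = -5057 - 1*(-25) = -5057 + 25 = -5032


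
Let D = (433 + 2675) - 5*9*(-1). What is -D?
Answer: -3153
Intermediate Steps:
D = 3153 (D = 3108 - 45*(-1) = 3108 + 45 = 3153)
-D = -1*3153 = -3153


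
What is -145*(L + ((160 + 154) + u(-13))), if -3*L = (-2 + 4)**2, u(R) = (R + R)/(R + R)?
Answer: -136445/3 ≈ -45482.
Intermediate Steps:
u(R) = 1 (u(R) = (2*R)/((2*R)) = (2*R)*(1/(2*R)) = 1)
L = -4/3 (L = -(-2 + 4)**2/3 = -1/3*2**2 = -1/3*4 = -4/3 ≈ -1.3333)
-145*(L + ((160 + 154) + u(-13))) = -145*(-4/3 + ((160 + 154) + 1)) = -145*(-4/3 + (314 + 1)) = -145*(-4/3 + 315) = -145*941/3 = -136445/3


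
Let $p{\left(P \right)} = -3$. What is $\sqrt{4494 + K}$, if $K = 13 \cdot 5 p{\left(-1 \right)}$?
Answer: $\sqrt{4299} \approx 65.567$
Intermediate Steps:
$K = -195$ ($K = 13 \cdot 5 \left(-3\right) = 65 \left(-3\right) = -195$)
$\sqrt{4494 + K} = \sqrt{4494 - 195} = \sqrt{4299}$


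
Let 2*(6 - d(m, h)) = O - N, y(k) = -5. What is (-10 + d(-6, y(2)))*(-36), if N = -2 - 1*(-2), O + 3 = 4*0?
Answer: 90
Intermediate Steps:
O = -3 (O = -3 + 4*0 = -3 + 0 = -3)
N = 0 (N = -2 + 2 = 0)
d(m, h) = 15/2 (d(m, h) = 6 - (-3 - 1*0)/2 = 6 - (-3 + 0)/2 = 6 - ½*(-3) = 6 + 3/2 = 15/2)
(-10 + d(-6, y(2)))*(-36) = (-10 + 15/2)*(-36) = -5/2*(-36) = 90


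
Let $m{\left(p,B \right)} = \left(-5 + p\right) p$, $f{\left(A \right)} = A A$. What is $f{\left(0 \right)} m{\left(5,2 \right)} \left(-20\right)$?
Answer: $0$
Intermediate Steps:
$f{\left(A \right)} = A^{2}$
$m{\left(p,B \right)} = p \left(-5 + p\right)$
$f{\left(0 \right)} m{\left(5,2 \right)} \left(-20\right) = 0^{2} \cdot 5 \left(-5 + 5\right) \left(-20\right) = 0 \cdot 5 \cdot 0 \left(-20\right) = 0 \cdot 0 \left(-20\right) = 0 \left(-20\right) = 0$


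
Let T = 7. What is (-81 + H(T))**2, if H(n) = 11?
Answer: 4900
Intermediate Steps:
(-81 + H(T))**2 = (-81 + 11)**2 = (-70)**2 = 4900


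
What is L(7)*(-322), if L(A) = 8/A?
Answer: -368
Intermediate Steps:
L(7)*(-322) = (8/7)*(-322) = -368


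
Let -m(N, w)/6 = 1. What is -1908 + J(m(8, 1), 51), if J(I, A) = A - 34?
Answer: -1891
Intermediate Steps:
m(N, w) = -6 (m(N, w) = -6*1 = -6)
J(I, A) = -34 + A
-1908 + J(m(8, 1), 51) = -1908 + (-34 + 51) = -1908 + 17 = -1891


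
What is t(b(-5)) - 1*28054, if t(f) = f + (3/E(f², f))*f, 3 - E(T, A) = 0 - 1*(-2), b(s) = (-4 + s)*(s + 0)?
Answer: -27874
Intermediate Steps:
b(s) = s*(-4 + s) (b(s) = (-4 + s)*s = s*(-4 + s))
E(T, A) = 1 (E(T, A) = 3 - (0 - 1*(-2)) = 3 - (0 + 2) = 3 - 1*2 = 3 - 2 = 1)
t(f) = 4*f (t(f) = f + (3/1)*f = f + (3*1)*f = f + 3*f = 4*f)
t(b(-5)) - 1*28054 = 4*(-5*(-4 - 5)) - 1*28054 = 4*(-5*(-9)) - 28054 = 4*45 - 28054 = 180 - 28054 = -27874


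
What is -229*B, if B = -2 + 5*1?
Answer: -687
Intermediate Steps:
B = 3 (B = -2 + 5 = 3)
-229*B = -229*3 = -687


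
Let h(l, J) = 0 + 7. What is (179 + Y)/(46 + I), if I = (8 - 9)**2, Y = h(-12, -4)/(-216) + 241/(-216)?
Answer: 4802/1269 ≈ 3.7841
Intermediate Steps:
h(l, J) = 7
Y = -31/27 (Y = 7/(-216) + 241/(-216) = 7*(-1/216) + 241*(-1/216) = -7/216 - 241/216 = -31/27 ≈ -1.1481)
I = 1 (I = (-1)**2 = 1)
(179 + Y)/(46 + I) = (179 - 31/27)/(46 + 1) = (4802/27)/47 = (4802/27)*(1/47) = 4802/1269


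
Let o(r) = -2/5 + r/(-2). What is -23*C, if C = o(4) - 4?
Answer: 736/5 ≈ 147.20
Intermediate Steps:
o(r) = -⅖ - r/2 (o(r) = -2*⅕ + r*(-½) = -⅖ - r/2)
C = -32/5 (C = (-⅖ - ½*4) - 4 = (-⅖ - 2) - 4 = -12/5 - 4 = -32/5 ≈ -6.4000)
-23*C = -23*(-32/5) = 736/5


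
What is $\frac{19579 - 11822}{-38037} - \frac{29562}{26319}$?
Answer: $- \frac{14286089}{10764471} \approx -1.3272$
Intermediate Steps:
$\frac{19579 - 11822}{-38037} - \frac{29562}{26319} = 7757 \left(- \frac{1}{38037}\right) - \frac{9854}{8773} = - \frac{7757}{38037} - \frac{9854}{8773} = - \frac{14286089}{10764471}$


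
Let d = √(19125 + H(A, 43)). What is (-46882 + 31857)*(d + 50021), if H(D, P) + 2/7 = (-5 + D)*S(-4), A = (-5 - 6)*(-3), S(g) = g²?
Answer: -751565525 - 15025*√959063/7 ≈ -7.5367e+8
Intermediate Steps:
A = 33 (A = -11*(-3) = 33)
H(D, P) = -562/7 + 16*D (H(D, P) = -2/7 + (-5 + D)*(-4)² = -2/7 + (-5 + D)*16 = -2/7 + (-80 + 16*D) = -562/7 + 16*D)
d = √959063/7 (d = √(19125 + (-562/7 + 16*33)) = √(19125 + (-562/7 + 528)) = √(19125 + 3134/7) = √(137009/7) = √959063/7 ≈ 139.90)
(-46882 + 31857)*(d + 50021) = (-46882 + 31857)*(√959063/7 + 50021) = -15025*(50021 + √959063/7) = -751565525 - 15025*√959063/7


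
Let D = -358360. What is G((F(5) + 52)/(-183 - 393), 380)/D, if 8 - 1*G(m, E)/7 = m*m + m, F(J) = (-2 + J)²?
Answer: -606431/3835330560 ≈ -0.00015812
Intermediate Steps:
G(m, E) = 56 - 7*m - 7*m² (G(m, E) = 56 - 7*(m*m + m) = 56 - 7*(m² + m) = 56 - 7*(m + m²) = 56 + (-7*m - 7*m²) = 56 - 7*m - 7*m²)
G((F(5) + 52)/(-183 - 393), 380)/D = (56 - 7*((-2 + 5)² + 52)/(-183 - 393) - 7*((-2 + 5)² + 52)²/(-183 - 393)²)/(-358360) = (56 - 7*(3² + 52)/(-576) - 7*(3² + 52)²/331776)*(-1/358360) = (56 - 7*(9 + 52)*(-1)/576 - 7*(9 + 52)²/331776)*(-1/358360) = (56 - 427*(-1)/576 - 7*(61*(-1/576))²)*(-1/358360) = (56 - 7*(-61/576) - 7*(-61/576)²)*(-1/358360) = (56 + 427/576 - 7*3721/331776)*(-1/358360) = (56 + 427/576 - 26047/331776)*(-1/358360) = (18799361/331776)*(-1/358360) = -606431/3835330560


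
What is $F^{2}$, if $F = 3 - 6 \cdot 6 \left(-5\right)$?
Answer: $33489$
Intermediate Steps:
$F = 183$ ($F = 3 - -180 = 3 + 180 = 183$)
$F^{2} = 183^{2} = 33489$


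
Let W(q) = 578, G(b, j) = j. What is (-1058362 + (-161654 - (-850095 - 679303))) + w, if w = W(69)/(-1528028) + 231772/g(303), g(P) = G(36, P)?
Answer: 4223402782805/13617426 ≈ 3.1015e+5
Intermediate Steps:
g(P) = P
w = 10416292073/13617426 (w = 578/(-1528028) + 231772/303 = 578*(-1/1528028) + 231772*(1/303) = -17/44942 + 231772/303 = 10416292073/13617426 ≈ 764.92)
(-1058362 + (-161654 - (-850095 - 679303))) + w = (-1058362 + (-161654 - (-850095 - 679303))) + 10416292073/13617426 = (-1058362 + (-161654 - 1*(-1529398))) + 10416292073/13617426 = (-1058362 + (-161654 + 1529398)) + 10416292073/13617426 = (-1058362 + 1367744) + 10416292073/13617426 = 309382 + 10416292073/13617426 = 4223402782805/13617426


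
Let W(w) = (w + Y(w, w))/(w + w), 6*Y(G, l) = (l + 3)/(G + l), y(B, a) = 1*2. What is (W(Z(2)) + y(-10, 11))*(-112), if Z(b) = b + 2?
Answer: -6769/24 ≈ -282.04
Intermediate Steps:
y(B, a) = 2
Y(G, l) = (3 + l)/(6*(G + l)) (Y(G, l) = ((l + 3)/(G + l))/6 = ((3 + l)/(G + l))/6 = (3 + l)/(6*(G + l)))
Z(b) = 2 + b
W(w) = (w + (3 + w)/(12*w))/(2*w) (W(w) = (w + (3 + w)/(6*(w + w)))/(w + w) = (w + (3 + w)/(6*((2*w))))/((2*w)) = (w + (1/(2*w))*(3 + w)/6)*(1/(2*w)) = (w + (3 + w)/(12*w))*(1/(2*w)) = (w + (3 + w)/(12*w))/(2*w))
(W(Z(2)) + y(-10, 11))*(-112) = ((3 + (2 + 2) + 12*(2 + 2)²)/(24*(2 + 2)²) + 2)*(-112) = ((1/24)*(3 + 4 + 12*4²)/4² + 2)*(-112) = ((1/24)*(1/16)*(3 + 4 + 12*16) + 2)*(-112) = ((1/24)*(1/16)*(3 + 4 + 192) + 2)*(-112) = ((1/24)*(1/16)*199 + 2)*(-112) = (199/384 + 2)*(-112) = (967/384)*(-112) = -6769/24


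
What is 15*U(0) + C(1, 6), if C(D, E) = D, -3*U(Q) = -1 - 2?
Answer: 16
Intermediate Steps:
U(Q) = 1 (U(Q) = -(-1 - 2)/3 = -⅓*(-3) = 1)
15*U(0) + C(1, 6) = 15*1 + 1 = 15 + 1 = 16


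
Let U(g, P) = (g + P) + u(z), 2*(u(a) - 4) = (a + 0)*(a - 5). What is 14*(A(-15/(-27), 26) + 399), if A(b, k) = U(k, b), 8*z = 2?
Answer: 864787/144 ≈ 6005.5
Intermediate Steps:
z = ¼ (z = (⅛)*2 = ¼ ≈ 0.25000)
u(a) = 4 + a*(-5 + a)/2 (u(a) = 4 + ((a + 0)*(a - 5))/2 = 4 + (a*(-5 + a))/2 = 4 + a*(-5 + a)/2)
U(g, P) = 109/32 + P + g (U(g, P) = (g + P) + (4 + (¼)²/2 - 5/2*¼) = (P + g) + (4 + (½)*(1/16) - 5/8) = (P + g) + (4 + 1/32 - 5/8) = (P + g) + 109/32 = 109/32 + P + g)
A(b, k) = 109/32 + b + k
14*(A(-15/(-27), 26) + 399) = 14*((109/32 - 15/(-27) + 26) + 399) = 14*((109/32 - 15*(-1/27) + 26) + 399) = 14*((109/32 + 5/9 + 26) + 399) = 14*(8629/288 + 399) = 14*(123541/288) = 864787/144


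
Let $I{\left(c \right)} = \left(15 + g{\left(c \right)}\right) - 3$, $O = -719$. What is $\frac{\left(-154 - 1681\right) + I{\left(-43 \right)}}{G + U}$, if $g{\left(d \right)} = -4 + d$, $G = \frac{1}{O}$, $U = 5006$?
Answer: $- \frac{1344530}{3599313} \approx -0.37355$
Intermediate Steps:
$G = - \frac{1}{719}$ ($G = \frac{1}{-719} = - \frac{1}{719} \approx -0.0013908$)
$I{\left(c \right)} = 8 + c$ ($I{\left(c \right)} = \left(15 + \left(-4 + c\right)\right) - 3 = \left(11 + c\right) - 3 = 8 + c$)
$\frac{\left(-154 - 1681\right) + I{\left(-43 \right)}}{G + U} = \frac{\left(-154 - 1681\right) + \left(8 - 43\right)}{- \frac{1}{719} + 5006} = \frac{-1835 - 35}{\frac{3599313}{719}} = \left(-1870\right) \frac{719}{3599313} = - \frac{1344530}{3599313}$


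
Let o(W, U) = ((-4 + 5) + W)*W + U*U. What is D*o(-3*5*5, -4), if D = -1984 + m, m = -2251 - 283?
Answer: -25147188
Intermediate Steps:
m = -2534
D = -4518 (D = -1984 - 2534 = -4518)
o(W, U) = U² + W*(1 + W) (o(W, U) = (1 + W)*W + U² = W*(1 + W) + U² = U² + W*(1 + W))
D*o(-3*5*5, -4) = -4518*(-3*5*5 + (-4)² + (-3*5*5)²) = -4518*(-15*5 + 16 + (-15*5)²) = -4518*(-75 + 16 + (-75)²) = -4518*(-75 + 16 + 5625) = -4518*5566 = -25147188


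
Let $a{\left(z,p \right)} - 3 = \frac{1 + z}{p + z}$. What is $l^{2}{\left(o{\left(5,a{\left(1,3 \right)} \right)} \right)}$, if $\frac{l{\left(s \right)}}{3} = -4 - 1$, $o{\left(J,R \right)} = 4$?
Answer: $225$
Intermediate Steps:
$a{\left(z,p \right)} = 3 + \frac{1 + z}{p + z}$
$l{\left(s \right)} = -15$ ($l{\left(s \right)} = 3 \left(-4 - 1\right) = 3 \left(-5\right) = -15$)
$l^{2}{\left(o{\left(5,a{\left(1,3 \right)} \right)} \right)} = \left(-15\right)^{2} = 225$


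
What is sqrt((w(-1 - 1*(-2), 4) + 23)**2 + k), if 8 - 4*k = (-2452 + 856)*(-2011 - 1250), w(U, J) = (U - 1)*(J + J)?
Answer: 24*I*sqrt(2258) ≈ 1140.4*I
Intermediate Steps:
w(U, J) = 2*J*(-1 + U) (w(U, J) = (-1 + U)*(2*J) = 2*J*(-1 + U))
k = -1301137 (k = 2 - (-2452 + 856)*(-2011 - 1250)/4 = 2 - (-399)*(-3261) = 2 - 1/4*5204556 = 2 - 1301139 = -1301137)
sqrt((w(-1 - 1*(-2), 4) + 23)**2 + k) = sqrt((2*4*(-1 + (-1 - 1*(-2))) + 23)**2 - 1301137) = sqrt((2*4*(-1 + (-1 + 2)) + 23)**2 - 1301137) = sqrt((2*4*(-1 + 1) + 23)**2 - 1301137) = sqrt((2*4*0 + 23)**2 - 1301137) = sqrt((0 + 23)**2 - 1301137) = sqrt(23**2 - 1301137) = sqrt(529 - 1301137) = sqrt(-1300608) = 24*I*sqrt(2258)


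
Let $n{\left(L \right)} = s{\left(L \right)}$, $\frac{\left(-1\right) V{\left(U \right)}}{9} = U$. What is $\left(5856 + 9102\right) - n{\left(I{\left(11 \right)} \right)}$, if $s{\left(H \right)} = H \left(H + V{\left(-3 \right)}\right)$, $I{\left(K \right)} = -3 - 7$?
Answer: $15128$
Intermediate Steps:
$I{\left(K \right)} = -10$
$V{\left(U \right)} = - 9 U$
$s{\left(H \right)} = H \left(27 + H\right)$ ($s{\left(H \right)} = H \left(H - -27\right) = H \left(H + 27\right) = H \left(27 + H\right)$)
$n{\left(L \right)} = L \left(27 + L\right)$
$\left(5856 + 9102\right) - n{\left(I{\left(11 \right)} \right)} = \left(5856 + 9102\right) - - 10 \left(27 - 10\right) = 14958 - \left(-10\right) 17 = 14958 - -170 = 14958 + 170 = 15128$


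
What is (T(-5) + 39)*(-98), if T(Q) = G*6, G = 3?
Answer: -5586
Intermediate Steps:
T(Q) = 18 (T(Q) = 3*6 = 18)
(T(-5) + 39)*(-98) = (18 + 39)*(-98) = 57*(-98) = -5586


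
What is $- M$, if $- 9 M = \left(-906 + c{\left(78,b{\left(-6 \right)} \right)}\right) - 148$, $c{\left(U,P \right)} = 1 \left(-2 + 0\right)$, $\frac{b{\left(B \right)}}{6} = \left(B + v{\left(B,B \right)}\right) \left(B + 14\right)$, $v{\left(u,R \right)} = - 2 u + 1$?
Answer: $- \frac{352}{3} \approx -117.33$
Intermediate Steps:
$v{\left(u,R \right)} = 1 - 2 u$
$b{\left(B \right)} = 6 \left(1 - B\right) \left(14 + B\right)$ ($b{\left(B \right)} = 6 \left(B - \left(-1 + 2 B\right)\right) \left(B + 14\right) = 6 \left(1 - B\right) \left(14 + B\right)$)
$c{\left(U,P \right)} = -2$ ($c{\left(U,P \right)} = 1 \left(-2\right) = -2$)
$M = \frac{352}{3}$ ($M = - \frac{\left(-906 - 2\right) - 148}{9} = - \frac{-908 - 148}{9} = \left(- \frac{1}{9}\right) \left(-1056\right) = \frac{352}{3} \approx 117.33$)
$- M = \left(-1\right) \frac{352}{3} = - \frac{352}{3}$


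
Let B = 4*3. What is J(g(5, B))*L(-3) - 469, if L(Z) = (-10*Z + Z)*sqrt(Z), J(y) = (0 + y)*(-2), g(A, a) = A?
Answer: -469 - 270*I*sqrt(3) ≈ -469.0 - 467.65*I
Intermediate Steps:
B = 12
J(y) = -2*y (J(y) = y*(-2) = -2*y)
L(Z) = -9*Z**(3/2) (L(Z) = (-9*Z)*sqrt(Z) = -9*Z**(3/2))
J(g(5, B))*L(-3) - 469 = (-2*5)*(-(-27)*I*sqrt(3)) - 469 = -(-90)*(-3*I*sqrt(3)) - 469 = -270*I*sqrt(3) - 469 = -469 - 270*I*sqrt(3)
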